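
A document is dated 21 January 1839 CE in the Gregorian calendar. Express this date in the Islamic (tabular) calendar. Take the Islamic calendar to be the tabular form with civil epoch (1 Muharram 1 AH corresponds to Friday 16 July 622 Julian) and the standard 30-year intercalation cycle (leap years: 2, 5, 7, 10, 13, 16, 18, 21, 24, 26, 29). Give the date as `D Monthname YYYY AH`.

Julian Day Number of the source date = 2392761.
Converting JDN 2392761 to the tabular Islamic calendar gives 6 Dhu al-Qa'dah 1254 AH.

6 Dhu al-Qa'dah 1254 AH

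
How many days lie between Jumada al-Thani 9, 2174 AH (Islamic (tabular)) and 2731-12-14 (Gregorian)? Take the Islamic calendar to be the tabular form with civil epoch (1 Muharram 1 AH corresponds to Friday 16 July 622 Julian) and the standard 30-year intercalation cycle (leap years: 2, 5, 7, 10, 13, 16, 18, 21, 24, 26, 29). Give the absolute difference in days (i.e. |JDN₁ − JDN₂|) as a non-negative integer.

First date → JDN 2718635; second date → JDN 2718884.
The interval is |2718635 − 2718884| = 249 days.

249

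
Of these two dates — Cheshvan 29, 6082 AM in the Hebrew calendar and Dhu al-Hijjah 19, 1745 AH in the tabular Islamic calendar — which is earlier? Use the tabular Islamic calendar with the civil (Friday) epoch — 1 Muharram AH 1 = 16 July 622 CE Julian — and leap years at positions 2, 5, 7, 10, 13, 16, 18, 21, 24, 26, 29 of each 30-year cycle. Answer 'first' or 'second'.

second

Converting both to JDN: 2569112 vs 2566798; the smaller is the second.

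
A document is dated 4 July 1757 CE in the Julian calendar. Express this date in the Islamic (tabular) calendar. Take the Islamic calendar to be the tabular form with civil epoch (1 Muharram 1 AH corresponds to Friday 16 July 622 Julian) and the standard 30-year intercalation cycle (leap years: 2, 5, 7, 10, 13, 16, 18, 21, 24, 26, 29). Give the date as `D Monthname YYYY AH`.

Julian Day Number of the source date = 2362987.
Converting JDN 2362987 to the tabular Islamic calendar gives 27 Shawwal 1170 AH.

27 Shawwal 1170 AH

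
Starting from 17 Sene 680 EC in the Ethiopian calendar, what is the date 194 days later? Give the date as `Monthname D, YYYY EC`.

JDN of 17 Sene 680 EC = 1972512.
1972512 + 194 = 1972706.
JDN 1972706 in the Ethiopian calendar is Tahsas 26, 681 EC.

Tahsas 26, 681 EC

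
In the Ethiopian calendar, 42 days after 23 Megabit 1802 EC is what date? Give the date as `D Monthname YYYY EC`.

5 Ginbot 1802 EC

JDN of 23 Megabit 1802 EC = 2382238.
2382238 + 42 = 2382280.
JDN 2382280 in the Ethiopian calendar is 5 Ginbot 1802 EC.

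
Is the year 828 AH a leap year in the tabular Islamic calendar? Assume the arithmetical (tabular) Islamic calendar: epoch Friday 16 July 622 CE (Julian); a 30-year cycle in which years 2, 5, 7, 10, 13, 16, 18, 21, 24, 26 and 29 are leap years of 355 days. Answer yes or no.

yes

Year 828 AH is year 18 of its 30-year cycle; leap positions are 2, 5, 7, 10, 13, 16, 18, 21, 24, 26, 29, so it is a leap year (355 days).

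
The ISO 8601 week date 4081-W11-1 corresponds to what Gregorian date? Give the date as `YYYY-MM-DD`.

4081-03-10

ISO week 1 of 4081 is the week containing the first Thursday of 4081.
Week 11, day 1 (Monday) lands on 4081-03-10.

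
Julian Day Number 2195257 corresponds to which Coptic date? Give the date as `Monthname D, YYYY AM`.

Parmouti 20, 1014 AM

JDN 2195257 is 22 April 1298 in the proleptic Gregorian calendar.
In the Coptic calendar that day is Parmouti 20, 1014 AM.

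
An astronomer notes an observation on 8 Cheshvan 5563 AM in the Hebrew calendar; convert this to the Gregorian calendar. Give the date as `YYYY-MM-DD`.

1802-11-03

Both dates share Julian Day Number 2379533; in the Gregorian calendar that is 3 November 1802 CE.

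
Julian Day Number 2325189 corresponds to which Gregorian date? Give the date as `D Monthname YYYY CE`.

Counting from JDN 2299161 = 15 Oct 1582 gives an offset of 26028 days.

18 January 1654 CE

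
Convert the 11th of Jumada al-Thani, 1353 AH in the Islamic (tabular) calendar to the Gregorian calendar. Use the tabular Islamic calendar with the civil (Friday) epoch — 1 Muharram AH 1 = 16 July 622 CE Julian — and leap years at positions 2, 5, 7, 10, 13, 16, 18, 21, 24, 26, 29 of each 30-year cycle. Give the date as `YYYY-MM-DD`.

Both dates share Julian Day Number 2427702; in the Gregorian calendar that is 21 September 1934 CE.

1934-09-21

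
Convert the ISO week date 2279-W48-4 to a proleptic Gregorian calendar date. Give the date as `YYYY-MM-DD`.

ISO week 1 of 2279 is the week containing the first Thursday of 2279.
Week 48, day 4 (Thursday) lands on 2279-11-27.

2279-11-27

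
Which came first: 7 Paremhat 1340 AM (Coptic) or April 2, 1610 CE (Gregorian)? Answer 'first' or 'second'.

second

Converting both to JDN: 2314286 vs 2309192; the smaller is the second.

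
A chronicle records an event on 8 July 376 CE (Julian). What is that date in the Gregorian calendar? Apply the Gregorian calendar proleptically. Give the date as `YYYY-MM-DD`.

0376-07-09

For dates in this range the Gregorian date is 1 day ahead of the Julian.
8 July 376 Julian + 1 day → 9 July 376 Gregorian.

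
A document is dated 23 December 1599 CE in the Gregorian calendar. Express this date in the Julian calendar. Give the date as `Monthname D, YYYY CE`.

The Julian–Gregorian offset here is 10 days (Julian trailing).
23 December 1599 Gregorian − 10 days → 13 December 1599 Julian.

December 13, 1599 CE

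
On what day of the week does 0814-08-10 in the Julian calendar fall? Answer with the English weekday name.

Thursday

Equivalently 14 August 814 Gregorian, JDN 2018593.
JDN 2018593 mod 7 = 3, and JDN 0 was a Monday, so this is a Thursday.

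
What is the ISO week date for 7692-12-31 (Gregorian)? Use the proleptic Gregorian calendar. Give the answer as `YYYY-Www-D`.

The weekday is Wednesday (ISO weekday 3).
That Wednesday belongs to ISO week 1 of ISO year 7693.

7693-W01-3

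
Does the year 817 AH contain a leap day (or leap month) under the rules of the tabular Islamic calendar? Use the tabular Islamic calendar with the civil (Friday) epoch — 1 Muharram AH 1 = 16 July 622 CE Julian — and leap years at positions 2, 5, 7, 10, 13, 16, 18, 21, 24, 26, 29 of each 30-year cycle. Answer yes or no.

Year 817 AH is year 7 of its 30-year cycle; leap positions are 2, 5, 7, 10, 13, 16, 18, 21, 24, 26, 29, so it is a leap year (355 days).

yes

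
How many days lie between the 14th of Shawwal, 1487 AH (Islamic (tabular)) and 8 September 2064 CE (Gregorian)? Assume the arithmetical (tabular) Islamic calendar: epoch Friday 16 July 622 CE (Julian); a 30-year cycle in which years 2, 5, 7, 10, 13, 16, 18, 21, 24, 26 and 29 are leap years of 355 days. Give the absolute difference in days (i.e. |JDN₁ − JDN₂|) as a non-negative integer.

136

JDN of the first date = 2475308.
JDN of the second date = 2475172.
|2475172 − 2475308| = 136.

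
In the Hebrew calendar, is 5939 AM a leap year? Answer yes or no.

yes

Hebrew year 5939 is year 11 of its 19-year Metonic cycle; leap years are at positions 3, 6, 8, 11, 14, 17, 19, so it is a leap year (13 months).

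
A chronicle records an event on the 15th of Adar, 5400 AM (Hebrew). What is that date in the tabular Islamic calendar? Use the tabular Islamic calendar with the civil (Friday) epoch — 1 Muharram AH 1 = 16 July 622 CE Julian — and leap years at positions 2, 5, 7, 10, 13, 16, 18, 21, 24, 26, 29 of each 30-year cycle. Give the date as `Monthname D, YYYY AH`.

Dhu al-Qa'dah 16, 1049 AH

Both dates share Julian Day Number 2320126; in the tabular Islamic calendar that is 16 Dhu al-Qa'dah 1049 AH.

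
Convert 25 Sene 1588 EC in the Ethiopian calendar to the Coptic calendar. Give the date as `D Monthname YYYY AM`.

Both dates share Julian Day Number 2304167; in the Coptic calendar that is 25 Paoni 1312 AM.

25 Paoni 1312 AM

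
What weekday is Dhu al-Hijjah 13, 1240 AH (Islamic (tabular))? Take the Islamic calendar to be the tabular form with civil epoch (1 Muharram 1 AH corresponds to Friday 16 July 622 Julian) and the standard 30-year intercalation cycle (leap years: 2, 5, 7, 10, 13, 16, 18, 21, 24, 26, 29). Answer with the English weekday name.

Equivalently 29 July 1825 Gregorian, JDN 2387837.
JDN 2387837 mod 7 = 4, and JDN 0 was a Monday, so this is a Friday.

Friday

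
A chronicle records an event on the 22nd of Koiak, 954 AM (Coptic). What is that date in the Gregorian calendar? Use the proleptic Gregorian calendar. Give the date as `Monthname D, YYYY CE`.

Julian Day Number of the source date = 2173224.
Converting JDN 2173224 to the Gregorian calendar gives 25 December 1237 CE.

December 25, 1237 CE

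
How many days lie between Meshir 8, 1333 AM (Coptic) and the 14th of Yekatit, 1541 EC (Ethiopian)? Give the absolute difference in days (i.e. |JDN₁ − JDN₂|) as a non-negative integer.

24831

JDN of the first date = 2311700.
JDN of the second date = 2286869.
|2286869 − 2311700| = 24831.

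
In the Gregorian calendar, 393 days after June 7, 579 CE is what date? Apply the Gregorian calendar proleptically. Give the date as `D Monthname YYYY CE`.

Counting 393 days forward from JDN 1932693 reaches JDN 1933086, which is 4 July 580 CE.

4 July 580 CE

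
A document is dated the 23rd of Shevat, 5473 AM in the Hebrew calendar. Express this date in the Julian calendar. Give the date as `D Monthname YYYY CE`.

The source date corresponds to 19 February 1713 in the Gregorian calendar (JDN 2346770).
That day falls on 8 February 1713 CE in the Julian calendar.

8 February 1713 CE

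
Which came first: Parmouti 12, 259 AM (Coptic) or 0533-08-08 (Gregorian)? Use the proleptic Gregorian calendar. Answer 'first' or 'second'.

Converting both to JDN: 1919485 vs 1915954; the smaller is the second.

second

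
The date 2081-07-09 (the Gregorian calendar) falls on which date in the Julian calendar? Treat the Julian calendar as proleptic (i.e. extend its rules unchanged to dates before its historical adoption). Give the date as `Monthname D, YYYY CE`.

The Julian–Gregorian offset here is 13 days (Julian trailing).
9 July 2081 Gregorian − 13 days → 26 June 2081 Julian.

June 26, 2081 CE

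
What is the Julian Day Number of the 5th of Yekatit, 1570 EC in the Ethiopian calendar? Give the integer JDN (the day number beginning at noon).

Equivalently 9 February 1578 (proleptic Gregorian).
JDN 2451545 is 1 January 2000 CE (Gregorian); the target day is −154093 days from there, so JDN = 2297452.

2297452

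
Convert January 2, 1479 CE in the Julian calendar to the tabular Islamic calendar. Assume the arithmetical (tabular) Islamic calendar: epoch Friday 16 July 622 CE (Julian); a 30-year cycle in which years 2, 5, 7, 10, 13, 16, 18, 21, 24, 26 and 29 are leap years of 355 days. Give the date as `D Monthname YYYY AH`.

8 Shawwal 883 AH

Julian Day Number of the source date = 2261264.
Converting JDN 2261264 to the tabular Islamic calendar gives 8 Shawwal 883 AH.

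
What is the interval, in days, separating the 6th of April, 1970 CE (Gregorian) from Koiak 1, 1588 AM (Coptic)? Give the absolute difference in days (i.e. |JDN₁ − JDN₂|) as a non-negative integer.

35911

JDN of the first date = 2440683.
JDN of the second date = 2404772.
|2404772 − 2440683| = 35911.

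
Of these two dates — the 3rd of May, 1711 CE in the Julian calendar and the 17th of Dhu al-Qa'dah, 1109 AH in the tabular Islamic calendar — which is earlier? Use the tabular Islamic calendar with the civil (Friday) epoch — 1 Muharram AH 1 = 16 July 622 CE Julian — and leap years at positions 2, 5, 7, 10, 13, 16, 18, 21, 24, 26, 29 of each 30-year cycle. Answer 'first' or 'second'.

Converting both to JDN: 2346123 vs 2341389; the smaller is the second.

second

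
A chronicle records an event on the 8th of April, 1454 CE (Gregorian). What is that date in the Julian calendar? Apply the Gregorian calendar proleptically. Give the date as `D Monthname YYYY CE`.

30 March 1454 CE

For dates in this range the Gregorian date is 9 days ahead of the Julian.
8 April 1454 Gregorian − 9 days → 30 March 1454 Julian.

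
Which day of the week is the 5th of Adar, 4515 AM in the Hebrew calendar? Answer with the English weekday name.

This is JDN 1996873 (25 February 755 Gregorian).
Since JDN mod 7 = 4 (0 = Monday), the day is Friday.

Friday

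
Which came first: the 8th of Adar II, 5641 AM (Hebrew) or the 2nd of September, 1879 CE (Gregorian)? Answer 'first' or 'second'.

second

Converting both to JDN: 2408149 vs 2407595; the smaller is the second.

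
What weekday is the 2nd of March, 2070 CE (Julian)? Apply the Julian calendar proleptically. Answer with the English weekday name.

Equivalently 15 March 2070 Gregorian, JDN 2477186.
JDN 2477186 mod 7 = 5, and JDN 0 was a Monday, so this is a Saturday.

Saturday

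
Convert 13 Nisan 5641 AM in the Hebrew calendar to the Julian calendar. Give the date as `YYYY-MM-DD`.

Julian Day Number of the source date = 2408183.
Converting JDN 2408183 to the Julian calendar gives 31 March 1881 CE.

1881-03-31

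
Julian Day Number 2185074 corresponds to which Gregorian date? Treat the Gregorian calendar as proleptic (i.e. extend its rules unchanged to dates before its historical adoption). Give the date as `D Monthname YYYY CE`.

Counting from JDN 2299161 = 15 Oct 1582 gives an offset of -114087 days.

5 June 1270 CE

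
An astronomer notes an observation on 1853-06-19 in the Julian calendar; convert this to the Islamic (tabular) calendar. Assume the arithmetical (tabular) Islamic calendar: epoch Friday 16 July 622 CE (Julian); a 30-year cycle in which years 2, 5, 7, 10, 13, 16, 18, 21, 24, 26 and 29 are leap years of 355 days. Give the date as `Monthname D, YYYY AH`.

Ramadan 24, 1269 AH

The source date corresponds to 1 July 1853 in the Gregorian calendar (JDN 2398036).
That day falls on 24 Ramadan 1269 AH in the tabular Islamic calendar.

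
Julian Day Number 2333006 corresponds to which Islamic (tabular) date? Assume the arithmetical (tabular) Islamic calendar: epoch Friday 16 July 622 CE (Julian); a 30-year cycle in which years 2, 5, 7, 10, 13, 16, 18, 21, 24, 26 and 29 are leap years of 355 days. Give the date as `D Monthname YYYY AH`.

20 Rabi' al-Awwal 1086 AH

JDN 2333006 is 14 June 1675 in the Gregorian calendar.
In the tabular Islamic calendar that day is 20 Rabi' al-Awwal 1086 AH.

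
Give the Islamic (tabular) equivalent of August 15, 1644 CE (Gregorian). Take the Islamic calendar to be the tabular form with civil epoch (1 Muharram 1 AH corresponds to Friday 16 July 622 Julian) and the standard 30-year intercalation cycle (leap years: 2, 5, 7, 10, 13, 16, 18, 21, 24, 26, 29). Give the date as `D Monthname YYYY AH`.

Both dates share Julian Day Number 2321746; in the tabular Islamic calendar that is 11 Jumada al-Thani 1054 AH.

11 Jumada al-Thani 1054 AH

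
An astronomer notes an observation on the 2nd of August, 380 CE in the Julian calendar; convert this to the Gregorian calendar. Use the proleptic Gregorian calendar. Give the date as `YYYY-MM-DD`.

0380-08-03

For dates in this range the Gregorian date is 1 day ahead of the Julian.
2 August 380 Julian + 1 day → 3 August 380 Gregorian.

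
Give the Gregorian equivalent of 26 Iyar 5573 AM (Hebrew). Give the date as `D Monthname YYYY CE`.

26 May 1813 CE

Both dates share Julian Day Number 2383390; in the Gregorian calendar that is 26 May 1813 CE.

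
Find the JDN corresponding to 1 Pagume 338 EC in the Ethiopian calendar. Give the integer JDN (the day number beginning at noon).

In the proleptic Gregorian calendar the same day is 25 August 346.
JDN 2400001 is 17 November 1858 CE (Gregorian), MJD 0; the target day is −552331 days from there, so JDN = 1847670.

1847670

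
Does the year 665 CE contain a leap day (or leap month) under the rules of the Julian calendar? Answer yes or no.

665 mod 4 = 1, so it is a common year in the Julian calendar.

no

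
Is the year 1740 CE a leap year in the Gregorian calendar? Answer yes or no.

1740 is divisible by 4 and not by 100, so it is a leap year.

yes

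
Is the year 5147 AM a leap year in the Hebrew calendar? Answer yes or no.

Hebrew year 5147 is year 17 of its 19-year Metonic cycle; leap years are at positions 3, 6, 8, 11, 14, 17, 19, so it is a leap year (13 months).

yes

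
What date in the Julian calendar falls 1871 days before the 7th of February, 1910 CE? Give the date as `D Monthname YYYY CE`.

JDN of the 7th of February, 1910 CE = 2418723.
2418723 − 1871 = 2416852.
JDN 2416852 in the Julian calendar is 24 December 1904 CE.

24 December 1904 CE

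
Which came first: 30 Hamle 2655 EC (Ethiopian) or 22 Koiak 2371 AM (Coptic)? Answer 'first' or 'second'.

second

Converting both to JDN: 2693923 vs 2690783; the smaller is the second.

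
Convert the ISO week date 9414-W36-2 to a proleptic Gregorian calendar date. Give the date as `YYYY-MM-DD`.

ISO week 1 of 9414 is the week containing the first Thursday of 9414.
Week 36, day 2 (Tuesday) lands on 9414-09-06.

9414-09-06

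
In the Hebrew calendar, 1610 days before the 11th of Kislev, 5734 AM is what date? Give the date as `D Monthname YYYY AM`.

Counting 1610 days back from JDN 2442023 reaches JDN 2440413, which is 24 Tammuz 5729 AM.

24 Tammuz 5729 AM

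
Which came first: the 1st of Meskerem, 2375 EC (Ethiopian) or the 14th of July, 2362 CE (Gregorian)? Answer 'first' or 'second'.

second

Converting both to JDN: 2591324 vs 2583957; the smaller is the second.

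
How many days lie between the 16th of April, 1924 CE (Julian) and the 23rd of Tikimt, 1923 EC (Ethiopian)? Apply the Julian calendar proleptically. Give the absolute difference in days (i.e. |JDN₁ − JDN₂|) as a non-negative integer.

2378

JDN of the first date = 2423905.
JDN of the second date = 2426283.
|2426283 − 2423905| = 2378.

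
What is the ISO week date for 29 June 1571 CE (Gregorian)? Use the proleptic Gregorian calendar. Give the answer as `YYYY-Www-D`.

The weekday is Tuesday (ISO weekday 2).
That Tuesday belongs to ISO week 26 of ISO year 1571.

1571-W26-2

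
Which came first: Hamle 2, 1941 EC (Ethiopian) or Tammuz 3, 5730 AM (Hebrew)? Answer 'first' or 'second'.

first

Converting both to JDN: 2433107 vs 2440775; the smaller is the first.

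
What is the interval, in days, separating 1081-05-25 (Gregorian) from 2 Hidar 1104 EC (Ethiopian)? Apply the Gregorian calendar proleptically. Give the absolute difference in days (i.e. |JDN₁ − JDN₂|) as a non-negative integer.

JDN of the first date = 2116032.
JDN of the second date = 2127153.
|2127153 − 2116032| = 11121.

11121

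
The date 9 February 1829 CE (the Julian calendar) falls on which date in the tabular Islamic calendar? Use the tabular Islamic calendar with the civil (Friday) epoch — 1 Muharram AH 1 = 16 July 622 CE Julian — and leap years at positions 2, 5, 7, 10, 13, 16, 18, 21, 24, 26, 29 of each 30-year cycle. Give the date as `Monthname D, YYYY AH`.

Sha'ban 16, 1244 AH

The source date corresponds to 21 February 1829 in the Gregorian calendar (JDN 2389140).
That day falls on 16 Sha'ban 1244 AH in the tabular Islamic calendar.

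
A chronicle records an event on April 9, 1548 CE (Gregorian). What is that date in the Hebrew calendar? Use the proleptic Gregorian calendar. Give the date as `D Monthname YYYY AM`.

Julian Day Number of the source date = 2286554.
Converting JDN 2286554 to the Hebrew calendar gives 21 Nisan 5308 AM.

21 Nisan 5308 AM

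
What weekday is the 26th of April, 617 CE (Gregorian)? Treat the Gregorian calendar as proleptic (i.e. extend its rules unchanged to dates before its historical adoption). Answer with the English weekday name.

Saturday

JDN 1946530 mod 7 = 5, and JDN 0 was a Monday, so this is a Saturday.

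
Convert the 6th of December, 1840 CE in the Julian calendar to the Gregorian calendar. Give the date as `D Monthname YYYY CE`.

At this point the Julian calendar is 12 days behind the Gregorian.
6 December 1840 Julian + 12 days → 18 December 1840 Gregorian.

18 December 1840 CE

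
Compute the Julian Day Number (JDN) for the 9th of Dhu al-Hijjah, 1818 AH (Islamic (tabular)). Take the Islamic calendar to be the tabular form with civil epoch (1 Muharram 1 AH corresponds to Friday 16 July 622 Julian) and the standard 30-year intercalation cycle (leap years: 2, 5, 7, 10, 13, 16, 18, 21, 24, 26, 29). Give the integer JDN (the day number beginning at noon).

2592657

Equivalently 9 May 2386 (Gregorian).
JDN 2451545 is 1 January 2000 CE (Gregorian); the target day is +141112 days from there, so JDN = 2592657.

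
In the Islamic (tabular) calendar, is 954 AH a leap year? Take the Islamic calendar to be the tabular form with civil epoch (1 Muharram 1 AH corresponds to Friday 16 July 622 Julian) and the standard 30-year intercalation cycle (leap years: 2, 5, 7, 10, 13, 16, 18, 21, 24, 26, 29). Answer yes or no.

Year 954 AH is year 24 of its 30-year cycle; leap positions are 2, 5, 7, 10, 13, 16, 18, 21, 24, 26, 29, so it is a leap year (355 days).

yes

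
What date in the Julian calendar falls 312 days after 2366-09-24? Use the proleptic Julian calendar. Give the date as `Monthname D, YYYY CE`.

The starting date is JDN 2585506; 2585506 + 312 = 2585818.
JDN 2585818 corresponds to August 2, 2367 CE.

August 2, 2367 CE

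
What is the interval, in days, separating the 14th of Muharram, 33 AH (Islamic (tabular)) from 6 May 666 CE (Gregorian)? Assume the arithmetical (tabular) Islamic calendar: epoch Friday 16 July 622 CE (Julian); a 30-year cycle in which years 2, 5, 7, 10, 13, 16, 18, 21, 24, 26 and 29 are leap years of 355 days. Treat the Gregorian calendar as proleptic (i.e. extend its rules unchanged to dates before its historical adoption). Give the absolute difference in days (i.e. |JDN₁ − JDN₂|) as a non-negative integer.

4644

First date → JDN 1959793; second date → JDN 1964437.
The interval is |1959793 − 1964437| = 4644 days.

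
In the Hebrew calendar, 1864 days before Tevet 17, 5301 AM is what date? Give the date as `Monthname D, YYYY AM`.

Counting 1864 days back from JDN 2283894 reaches JDN 2282030, which is Kislev 14, 5296 AM.

Kislev 14, 5296 AM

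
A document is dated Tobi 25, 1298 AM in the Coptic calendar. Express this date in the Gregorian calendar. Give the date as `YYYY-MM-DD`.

Julian Day Number of the source date = 2298903.
Converting JDN 2298903 to the Gregorian calendar gives 30 January 1582 CE.

1582-01-30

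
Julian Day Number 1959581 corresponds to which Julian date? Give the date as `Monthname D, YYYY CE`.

January 15, 653 CE

JDN 1959581 is 18 January 653 in the proleptic Gregorian calendar.
In the Julian calendar that day is January 15, 653 CE.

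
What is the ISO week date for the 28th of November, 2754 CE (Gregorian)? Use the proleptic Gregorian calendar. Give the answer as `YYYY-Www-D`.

The weekday is Sunday (ISO weekday 7).
That Sunday belongs to ISO week 47 of ISO year 2754.

2754-W47-7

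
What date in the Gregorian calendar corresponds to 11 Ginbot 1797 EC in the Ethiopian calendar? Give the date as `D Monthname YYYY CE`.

Julian Day Number of the source date = 2380460.
Converting JDN 2380460 to the Gregorian calendar gives 18 May 1805 CE.

18 May 1805 CE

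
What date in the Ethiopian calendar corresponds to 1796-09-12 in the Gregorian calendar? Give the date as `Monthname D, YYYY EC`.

Both dates share Julian Day Number 2377291; in the Ethiopian calendar that is 4 Meskerem 1789 EC.

Meskerem 4, 1789 EC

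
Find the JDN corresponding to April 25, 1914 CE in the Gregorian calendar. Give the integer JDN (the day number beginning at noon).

JDN 2400001 is 17 November 1858 CE (Gregorian), MJD 0; the target day is +20247 days from there, so JDN = 2420248.

2420248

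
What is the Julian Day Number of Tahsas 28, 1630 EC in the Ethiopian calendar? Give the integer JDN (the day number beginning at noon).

2319330

In the Gregorian calendar the same day is 3 January 1638.
JDN 2400001 is 17 November 1858 CE (Gregorian), MJD 0; the target day is −80671 days from there, so JDN = 2319330.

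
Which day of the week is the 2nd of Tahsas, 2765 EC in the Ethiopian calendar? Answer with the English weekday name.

Equivalently 17 December 2772 Gregorian, JDN 2733863.
JDN 2733863 mod 7 = 6, and JDN 0 was a Monday, so this is a Sunday.

Sunday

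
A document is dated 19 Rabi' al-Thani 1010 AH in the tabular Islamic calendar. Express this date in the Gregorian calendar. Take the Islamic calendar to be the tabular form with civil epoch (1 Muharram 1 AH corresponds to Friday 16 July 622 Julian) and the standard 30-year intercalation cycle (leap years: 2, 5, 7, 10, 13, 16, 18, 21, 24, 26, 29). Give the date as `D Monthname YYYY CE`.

Julian Day Number of the source date = 2306103.
Converting JDN 2306103 to the Gregorian calendar gives 17 October 1601 CE.

17 October 1601 CE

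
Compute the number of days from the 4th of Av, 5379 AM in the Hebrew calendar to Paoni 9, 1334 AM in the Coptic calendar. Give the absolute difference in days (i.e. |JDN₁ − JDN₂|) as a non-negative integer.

397

JDN of the first date = 2312583.
JDN of the second date = 2312186.
|2312186 − 2312583| = 397.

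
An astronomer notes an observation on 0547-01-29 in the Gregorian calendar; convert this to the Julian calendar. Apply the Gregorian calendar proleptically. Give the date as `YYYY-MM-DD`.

For dates in this range the Gregorian date is 2 days ahead of the Julian.
29 January 547 Gregorian − 2 days → 27 January 547 Julian.

0547-01-27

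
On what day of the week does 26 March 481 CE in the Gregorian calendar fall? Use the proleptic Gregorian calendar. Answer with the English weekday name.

Wednesday

JDN 1896827 mod 7 = 2, and JDN 0 was a Monday, so this is a Wednesday.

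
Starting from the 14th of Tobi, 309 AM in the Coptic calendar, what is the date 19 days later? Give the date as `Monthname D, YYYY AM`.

Counting 19 days forward from JDN 1937660 reaches JDN 1937679, which is Meshir 3, 309 AM.

Meshir 3, 309 AM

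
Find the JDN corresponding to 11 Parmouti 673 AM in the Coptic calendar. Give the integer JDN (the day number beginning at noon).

Equivalently 11 April 957 (proleptic Gregorian).
JDN 2451545 is 1 January 2000 CE (Gregorian); the target day is −380847 days from there, so JDN = 2070698.

2070698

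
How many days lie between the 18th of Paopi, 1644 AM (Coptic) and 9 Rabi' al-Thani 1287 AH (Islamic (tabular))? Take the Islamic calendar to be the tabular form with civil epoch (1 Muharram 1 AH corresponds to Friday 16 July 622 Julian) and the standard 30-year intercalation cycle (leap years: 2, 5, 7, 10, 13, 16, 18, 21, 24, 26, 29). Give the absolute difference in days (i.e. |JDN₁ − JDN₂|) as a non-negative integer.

20930

JDN of the first date = 2425183.
JDN of the second date = 2404253.
|2404253 − 2425183| = 20930.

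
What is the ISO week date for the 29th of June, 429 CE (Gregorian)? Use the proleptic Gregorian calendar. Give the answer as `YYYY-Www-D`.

0429-W26-5

The weekday is Friday (ISO weekday 5).
That Friday belongs to ISO week 26 of ISO year 429.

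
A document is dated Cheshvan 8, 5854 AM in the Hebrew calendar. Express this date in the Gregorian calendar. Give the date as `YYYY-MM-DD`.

2093-10-28

Both dates share Julian Day Number 2485814; in the Gregorian calendar that is 28 October 2093 CE.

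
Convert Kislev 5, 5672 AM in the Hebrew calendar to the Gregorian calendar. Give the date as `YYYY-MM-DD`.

Both dates share Julian Day Number 2419367; in the Gregorian calendar that is 26 November 1911 CE.

1911-11-26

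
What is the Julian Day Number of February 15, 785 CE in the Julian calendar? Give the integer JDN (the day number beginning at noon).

2007825

Equivalently 19 February 785 (proleptic Gregorian).
JDN 2299161 is 15 October 1582 CE (Gregorian); the target day is −291336 days from there, so JDN = 2007825.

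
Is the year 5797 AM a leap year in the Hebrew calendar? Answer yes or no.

no

Hebrew year 5797 is year 2 of its 19-year Metonic cycle; leap years are at positions 3, 6, 8, 11, 14, 17, 19, so it is a common year (12 months).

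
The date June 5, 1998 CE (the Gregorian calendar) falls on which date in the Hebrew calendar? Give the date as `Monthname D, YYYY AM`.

Sivan 11, 5758 AM

Julian Day Number of the source date = 2450970.
Converting JDN 2450970 to the Hebrew calendar gives 11 Sivan 5758 AM.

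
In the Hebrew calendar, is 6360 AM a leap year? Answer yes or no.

Hebrew year 6360 is year 14 of its 19-year Metonic cycle; leap years are at positions 3, 6, 8, 11, 14, 17, 19, so it is a leap year (13 months).

yes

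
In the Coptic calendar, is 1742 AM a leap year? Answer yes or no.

no

1742 mod 4 = 2; in the Coptic calendar a year is leap when year mod 4 = 3, so it is a common year.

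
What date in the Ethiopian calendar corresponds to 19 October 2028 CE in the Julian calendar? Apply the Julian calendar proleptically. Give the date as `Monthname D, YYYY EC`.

Both dates share Julian Day Number 2462077; in the Ethiopian calendar that is 22 Tikimt 2021 EC.

Tikimt 22, 2021 EC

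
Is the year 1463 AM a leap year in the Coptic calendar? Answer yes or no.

1463 mod 4 = 3; in the Coptic calendar a year is leap when year mod 4 = 3, so it is a leap year.

yes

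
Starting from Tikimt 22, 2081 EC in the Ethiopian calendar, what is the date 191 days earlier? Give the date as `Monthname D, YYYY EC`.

JDN of Tikimt 22, 2081 EC = 2483992.
2483992 − 191 = 2483801.
JDN 2483801 in the Ethiopian calendar is Miyazya 16, 2080 EC.

Miyazya 16, 2080 EC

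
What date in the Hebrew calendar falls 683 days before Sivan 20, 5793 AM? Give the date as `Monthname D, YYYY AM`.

Av 15, 5791 AM

JDN of Sivan 20, 5793 AM = 2463766.
2463766 − 683 = 2463083.
JDN 2463083 in the Hebrew calendar is Av 15, 5791 AM.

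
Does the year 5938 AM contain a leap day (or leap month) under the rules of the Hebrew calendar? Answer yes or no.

no

Hebrew year 5938 is year 10 of its 19-year Metonic cycle; leap years are at positions 3, 6, 8, 11, 14, 17, 19, so it is a common year (12 months).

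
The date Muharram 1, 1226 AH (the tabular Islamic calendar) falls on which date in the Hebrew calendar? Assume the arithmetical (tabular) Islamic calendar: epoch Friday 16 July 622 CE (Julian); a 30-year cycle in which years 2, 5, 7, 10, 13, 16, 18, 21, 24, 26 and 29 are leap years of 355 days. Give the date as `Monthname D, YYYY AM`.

Shevat 1, 5571 AM

Both dates share Julian Day Number 2382539; in the Hebrew calendar that is 1 Shevat 5571 AM.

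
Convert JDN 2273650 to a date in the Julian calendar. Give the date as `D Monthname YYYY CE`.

30 November 1512 CE

JDN 2273650 is 10 December 1512 in the proleptic Gregorian calendar.
In the Julian calendar that day is 30 November 1512 CE.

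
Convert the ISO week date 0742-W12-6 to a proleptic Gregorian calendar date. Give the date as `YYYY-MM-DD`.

0742-03-21

ISO week 1 of 742 is the week containing the first Thursday of 742.
Week 12, day 6 (Saturday) lands on 0742-03-21.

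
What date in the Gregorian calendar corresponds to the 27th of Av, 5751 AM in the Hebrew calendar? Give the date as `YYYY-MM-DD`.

1991-08-07

Julian Day Number of the source date = 2448476.
Converting JDN 2448476 to the Gregorian calendar gives 7 August 1991 CE.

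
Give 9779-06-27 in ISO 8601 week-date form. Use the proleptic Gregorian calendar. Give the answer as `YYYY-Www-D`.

The weekday is Sunday (ISO weekday 7).
That Sunday belongs to ISO week 25 of ISO year 9779.

9779-W25-7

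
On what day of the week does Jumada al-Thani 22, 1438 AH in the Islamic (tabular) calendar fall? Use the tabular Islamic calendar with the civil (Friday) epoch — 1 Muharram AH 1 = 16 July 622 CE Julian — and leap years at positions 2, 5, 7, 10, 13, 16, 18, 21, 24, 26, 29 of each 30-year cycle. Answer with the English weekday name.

Tuesday

In the Gregorian calendar this is 21 March 2017 (JDN 2457834).
2457834 ≡ 1 (mod 7); counting from Monday = 0 gives Tuesday.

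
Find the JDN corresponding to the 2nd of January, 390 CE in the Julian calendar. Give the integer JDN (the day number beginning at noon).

1863507

In the proleptic Gregorian calendar the same day is 3 January 390.
JDN 2400001 is 17 November 1858 CE (Gregorian), MJD 0; the target day is −536494 days from there, so JDN = 1863507.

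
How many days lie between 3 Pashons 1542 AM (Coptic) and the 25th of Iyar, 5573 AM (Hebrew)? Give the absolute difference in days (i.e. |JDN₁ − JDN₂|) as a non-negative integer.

JDN of the first date = 2388122.
JDN of the second date = 2383389.
|2383389 − 2388122| = 4733.

4733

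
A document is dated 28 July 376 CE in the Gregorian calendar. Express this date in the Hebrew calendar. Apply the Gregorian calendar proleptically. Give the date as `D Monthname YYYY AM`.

24 Av 4136 AM

Julian Day Number of the source date = 1858600.
Converting JDN 1858600 to the Hebrew calendar gives 24 Av 4136 AM.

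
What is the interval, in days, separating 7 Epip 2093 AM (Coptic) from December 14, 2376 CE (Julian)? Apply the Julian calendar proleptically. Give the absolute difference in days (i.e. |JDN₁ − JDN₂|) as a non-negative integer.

199

JDN of the first date = 2589439.
JDN of the second date = 2589240.
|2589240 − 2589439| = 199.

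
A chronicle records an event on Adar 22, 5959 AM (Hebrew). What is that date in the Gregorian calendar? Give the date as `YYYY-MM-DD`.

Both dates share Julian Day Number 2524307; in the Gregorian calendar that is 20 March 2199 CE.

2199-03-20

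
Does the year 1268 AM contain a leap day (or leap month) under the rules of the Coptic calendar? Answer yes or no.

no

1268 mod 4 = 0; in the Coptic calendar a year is leap when year mod 4 = 3, so it is a common year.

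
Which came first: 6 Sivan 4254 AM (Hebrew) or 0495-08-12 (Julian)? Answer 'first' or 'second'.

The two dates have Julian Day Numbers 1901638 and 1902080 respectively.
Since 1901638 < 1902080, the first date comes first.

first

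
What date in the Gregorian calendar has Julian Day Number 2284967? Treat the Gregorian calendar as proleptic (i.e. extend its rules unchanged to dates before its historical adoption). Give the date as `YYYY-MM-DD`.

Counting from JDN 2299161 = 15 Oct 1582 gives an offset of -14194 days.

1543-12-05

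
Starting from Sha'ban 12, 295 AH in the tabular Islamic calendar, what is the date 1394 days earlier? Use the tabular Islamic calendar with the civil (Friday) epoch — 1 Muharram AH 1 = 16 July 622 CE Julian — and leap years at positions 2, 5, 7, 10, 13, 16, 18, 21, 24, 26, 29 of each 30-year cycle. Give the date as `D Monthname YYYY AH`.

The starting date is JDN 2052842; 2052842 − 1394 = 2051448.
JDN 2051448 corresponds to 7 Ramadan 291 AH.

7 Ramadan 291 AH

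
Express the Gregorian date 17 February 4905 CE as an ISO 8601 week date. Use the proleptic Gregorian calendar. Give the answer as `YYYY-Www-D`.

4905-W08-2

The weekday is Tuesday (ISO weekday 2).
That Tuesday belongs to ISO week 8 of ISO year 4905.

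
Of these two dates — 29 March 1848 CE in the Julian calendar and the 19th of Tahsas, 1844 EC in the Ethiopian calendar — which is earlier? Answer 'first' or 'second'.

first

First date → JDN 2396128; second date → JDN 2397485.
JDN 2396128 < JDN 2397485, so the first date is earlier.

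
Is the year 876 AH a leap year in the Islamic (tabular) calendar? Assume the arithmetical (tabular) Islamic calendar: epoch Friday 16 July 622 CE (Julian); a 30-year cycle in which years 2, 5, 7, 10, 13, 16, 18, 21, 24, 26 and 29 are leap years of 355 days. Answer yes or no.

no

Year 876 AH is year 6 of its 30-year cycle; leap positions are 2, 5, 7, 10, 13, 16, 18, 21, 24, 26, 29, so it is a common year (354 days).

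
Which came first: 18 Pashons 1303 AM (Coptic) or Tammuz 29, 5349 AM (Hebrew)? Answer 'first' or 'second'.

first

Converting both to JDN: 2300842 vs 2301624; the smaller is the first.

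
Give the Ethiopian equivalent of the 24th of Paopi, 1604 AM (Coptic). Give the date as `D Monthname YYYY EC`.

24 Tikimt 1880 EC

Both dates share Julian Day Number 2410579; in the Ethiopian calendar that is 24 Tikimt 1880 EC.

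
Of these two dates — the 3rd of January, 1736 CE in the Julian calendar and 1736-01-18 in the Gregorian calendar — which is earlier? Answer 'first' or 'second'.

The two dates have Julian Day Numbers 2355134 and 2355138 respectively.
Since 2355134 < 2355138, the first date comes first.

first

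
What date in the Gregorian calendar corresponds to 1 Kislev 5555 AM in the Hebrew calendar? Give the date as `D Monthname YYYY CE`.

23 November 1794 CE

Both dates share Julian Day Number 2376632; in the Gregorian calendar that is 23 November 1794 CE.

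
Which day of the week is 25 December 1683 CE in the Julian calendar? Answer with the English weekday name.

Tuesday

This is JDN 2336132 (4 January 1684 Gregorian).
JDN 2336132 mod 7 = 1, and JDN 0 was a Monday, so this is a Tuesday.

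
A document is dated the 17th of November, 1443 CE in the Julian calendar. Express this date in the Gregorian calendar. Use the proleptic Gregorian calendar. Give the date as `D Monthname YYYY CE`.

26 November 1443 CE

At this point the Julian calendar is 9 days behind the Gregorian.
17 November 1443 Julian + 9 days → 26 November 1443 Gregorian.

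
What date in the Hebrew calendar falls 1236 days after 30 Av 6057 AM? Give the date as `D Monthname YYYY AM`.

The starting date is JDN 2560253; 2560253 + 1236 = 2561489.
JDN 2561489 corresponds to 25 Tevet 6061 AM.

25 Tevet 6061 AM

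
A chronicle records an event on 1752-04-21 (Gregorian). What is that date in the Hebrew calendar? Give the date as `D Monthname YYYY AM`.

Julian Day Number of the source date = 2361076.
Converting JDN 2361076 to the Hebrew calendar gives 7 Iyar 5512 AM.

7 Iyar 5512 AM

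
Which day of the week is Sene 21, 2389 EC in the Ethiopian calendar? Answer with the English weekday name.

This is JDN 2596728 (1 July 2397 Gregorian).
2596728 ≡ 1 (mod 7); counting from Monday = 0 gives Tuesday.

Tuesday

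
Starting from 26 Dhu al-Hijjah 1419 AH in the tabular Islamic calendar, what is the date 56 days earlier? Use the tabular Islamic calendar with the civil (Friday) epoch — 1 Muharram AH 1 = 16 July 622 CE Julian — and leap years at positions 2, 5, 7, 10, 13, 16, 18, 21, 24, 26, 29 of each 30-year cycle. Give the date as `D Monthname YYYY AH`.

29 Shawwal 1419 AH

The starting date is JDN 2451282; 2451282 − 56 = 2451226.
JDN 2451226 corresponds to 29 Shawwal 1419 AH.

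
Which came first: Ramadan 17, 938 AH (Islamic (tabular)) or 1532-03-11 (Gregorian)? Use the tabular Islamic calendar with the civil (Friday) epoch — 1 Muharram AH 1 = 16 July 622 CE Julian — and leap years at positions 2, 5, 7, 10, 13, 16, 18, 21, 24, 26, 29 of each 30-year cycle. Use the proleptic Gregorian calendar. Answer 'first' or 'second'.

First date → JDN 2280734; second date → JDN 2280681.
JDN 2280681 < JDN 2280734, so the second date is earlier.

second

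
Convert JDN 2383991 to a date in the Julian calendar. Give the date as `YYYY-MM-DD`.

JDN 2383991 is 17 January 1815 in the Gregorian calendar.
In the Julian calendar that day is 1815-01-05.

1815-01-05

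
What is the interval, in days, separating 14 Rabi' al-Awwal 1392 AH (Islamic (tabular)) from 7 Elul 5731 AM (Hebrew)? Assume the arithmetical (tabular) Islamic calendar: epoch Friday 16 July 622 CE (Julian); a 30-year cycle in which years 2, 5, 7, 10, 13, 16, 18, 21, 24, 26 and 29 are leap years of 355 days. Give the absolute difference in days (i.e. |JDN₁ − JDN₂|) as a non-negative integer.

JDN of the first date = 2441436.
JDN of the second date = 2441192.
|2441192 − 2441436| = 244.

244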